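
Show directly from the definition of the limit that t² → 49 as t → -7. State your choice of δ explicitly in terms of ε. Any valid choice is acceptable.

Let ε > 0. We seek δ > 0 with 0 < |t + 7| < δ ⇒ |t² − 49| < ε.
Factor: t² − 49 = (t + 7)(t - 7), so |t² − 49| = |t + 7|·|t - 7|.
Impose δ ≤ 1 so that |t| < 8; then |t - 7| ≤ 15.
Hence |t² − 49| ≤ 15|t + 7|, which is < ε once |t + 7| < ε/15.
Take δ = min(1, ε/15). If 0 < |t + 7| < δ then both bounds hold and |t² − 49| ≤ 15|t + 7| < 15·(ε/15) = ε.

δ = min(1, ε/15)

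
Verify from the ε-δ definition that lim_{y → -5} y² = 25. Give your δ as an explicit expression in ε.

δ = min(2, ε/12)

Let ε > 0 be given. We seek δ > 0 with 0 < |y + 5| < δ ⇒ |y² − 25| < ε.
Factor: y² − 25 = (y + 5)(y - 5), so |y² − 25| = |y + 5|·|y - 5|.
Impose δ ≤ 2 so that |y| < 7; then |y - 5| ≤ 12.
Hence |y² − 25| ≤ 12|y + 5|, which is < ε once |y + 5| < ε/12.
Take δ = min(2, ε/12). If 0 < |y + 5| < δ then both bounds hold and |y² − 25| ≤ 12|y + 5| < 12·(ε/12) = ε.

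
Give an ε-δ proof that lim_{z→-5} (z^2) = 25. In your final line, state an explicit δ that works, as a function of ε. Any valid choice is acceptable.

Suppose ε > 0. We seek δ > 0 with 0 < |z + 5| < δ ⇒ |z^2 − 25| < ε.
Factor: z^2 − 25 = (z + 5)(z - 5), so |z^2 − 25| = |z + 5|·|z - 5|.
Restrict δ ≤ 1. Then |z + 5| < 1 gives |z| < 6, so by the triangle inequality |z - 5| ≤ 6 + 5 = 11.
Hence |z^2 − 25| ≤ 11|z + 5|, which is < ε once |z + 5| < ε/11.
Take δ = min(1, ε/11). If 0 < |z + 5| < δ then both bounds hold and |z^2 − 25| ≤ 11|z + 5| < 11·(ε/11) = ε.

δ = min(1, ε/11)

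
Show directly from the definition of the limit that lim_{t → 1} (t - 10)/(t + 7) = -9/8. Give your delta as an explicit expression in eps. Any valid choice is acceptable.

Fix eps > 0. We want delta > 0 with 0 < |t − 1| < delta ⇒ |(t - 10)/(t + 7) + 9/8| < eps.
Combining over a common denominator, (t - 10)/(t + 7) + 9/8 = [(t - 10)·8 − (-9)·(t + 7)] / [8·(t + 7)] = 17(t − 1) / (8(t + 7)).
So |(t - 10)/(t + 7) + 9/8| = 17|t − 1| / (8·|t + 7|).
Require delta ≤ 4, so |t + 7| ≥ |8| − |t − 1| > 8 − 4 = 4.
Hence |(t - 10)/(t + 7) + 9/8| < 17|t − 1|/(8·4) = (17/32)|t − 1|, which is < eps once |t − 1| < (32/17)eps.
Take delta = min(4, (32/17)eps). Then 0 < |t − 1| < delta forces both bounds, so |(t - 10)/(t + 7) + 9/8| < eps.

delta = min(4, (32/17)eps)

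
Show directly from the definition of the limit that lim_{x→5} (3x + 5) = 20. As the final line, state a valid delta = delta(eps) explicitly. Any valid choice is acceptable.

delta = eps/3

Let eps > 0. We need delta > 0 so that 0 < |x − 5| < delta implies |(3x + 5) − 20| < eps.
Since (3x + 5) − 20 = 3(x − 5), we have |(3x + 5) − 20| = 3|x − 5|.
So 3|x − 5| < eps exactly when |x − 5| < eps/3.
Choosing delta = eps/3 gives |(3x + 5) − 20| = 3|x − 5| < eps whenever |x − 5| < delta.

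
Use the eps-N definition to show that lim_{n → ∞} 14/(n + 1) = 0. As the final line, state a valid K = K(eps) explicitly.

K = 14/eps

Fix eps > 0. For n ≥ 1, |14/(n + 1) − 0| = 14/(n + 1) ≤ 14/n.
We need 14/n < eps, i.e. n > 14/eps.
Take K = 14/eps. If n > K then |14/(n + 1)| ≤ 14/n < eps.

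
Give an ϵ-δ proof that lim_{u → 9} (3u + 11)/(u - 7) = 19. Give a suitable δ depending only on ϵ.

δ = min(1, (1/16)ϵ)

Let ϵ > 0. We want δ > 0 with 0 < |u − 9| < δ ⇒ |(3u + 11)/(u - 7) − 19| < ϵ.
Combining over a common denominator, (3u + 11)/(u - 7) − 19 = [(3u + 11)·2 − 38·(u - 7)] / [2·(u - 7)] = -32(u − 9) / (2(u - 7)).
So |(3u + 11)/(u - 7) − 19| = 32|u − 9| / (2·|u − 7|).
Require δ ≤ 1, so |u − 7| ≥ |2| − |u − 9| > 2 − 1 = 1.
Hence |(3u + 11)/(u - 7) − 19| < 32|u − 9|/(2·1) = 16|u − 9|, which is < ϵ once |u − 9| < (1/16)ϵ.
Take δ = min(1, (1/16)ϵ). Then 0 < |u − 9| < δ forces both bounds, so |(3u + 11)/(u - 7) − 19| < ϵ.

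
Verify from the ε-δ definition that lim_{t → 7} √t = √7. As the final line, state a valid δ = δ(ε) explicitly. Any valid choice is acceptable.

Suppose ε > 0. We want δ > 0 such that 0 < |t − 7| < δ implies |√t − √7| < ε.
Rationalise: √t − √7 = (t − 7)/(√t + √7), so |√t − √7| = |t − 7|/(√t + √7).
Restrict δ ≤ 7 so that |t − 7| < 7 forces t > 0, and then √t + √7 > √7.
Hence |√t − √7| < |t − 7|/√7, which is < ε once |t − 7| < √7·ε.
Take δ = min(7, √7·ε). If 0 < |t − 7| < δ then t > 0 and |√t − √7| < |t − 7|/√7 < ε.

δ = min(7, √7·ε)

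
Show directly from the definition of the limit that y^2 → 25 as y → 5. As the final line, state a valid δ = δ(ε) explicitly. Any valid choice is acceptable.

Let ε > 0 be given. We seek δ > 0 with 0 < |y − 5| < δ ⇒ |y^2 − 25| < ε.
Factor: y^2 − 25 = (y − 5)(y + 5), so |y^2 − 25| = |y − 5|·|y + 5|.
Impose δ ≤ 1 so that |y| < 6; then |y + 5| ≤ 11.
Hence |y^2 − 25| ≤ 11|y − 5|, which is < ε once |y − 5| < ε/11.
Take δ = min(1, ε/11). If 0 < |y − 5| < δ then both bounds hold and |y^2 − 25| ≤ 11|y − 5| < 11·(ε/11) = ε.

δ = min(1, ε/11)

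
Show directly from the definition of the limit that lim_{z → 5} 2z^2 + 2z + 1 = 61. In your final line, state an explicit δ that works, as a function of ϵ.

Suppose ϵ > 0. We want δ > 0 such that 0 < |z − 5| < δ implies |(2z^2 + 2z + 1) − 61| < ϵ.
(2z^2 + 2z + 1) − 61 = 2z^2 + 2z - 60 = (z − 5)(2z + 12).
So |(2z^2 + 2z + 1) − 61| = |z − 5|·|2z + 12|.
Require δ ≤ 1. Then |z − 5| < 1 gives |z| < 6, and by the triangle inequality |2z + 12| ≤ 2·6 + 12 = 24.
Hence |(2z^2 + 2z + 1) − 61| ≤ 24|z − 5| < ϵ provided |z − 5| < ϵ/24.
Choosing δ = min(1, ϵ/24) ensures both conditions, hence |(2z^2 + 2z + 1) − 61| < ϵ.

δ = min(1, ϵ/24)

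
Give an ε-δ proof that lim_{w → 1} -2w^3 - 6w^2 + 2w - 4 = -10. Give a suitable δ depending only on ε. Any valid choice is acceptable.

δ = min(2, ε/48)

Suppose ε > 0. We want δ > 0 such that 0 < |w − 1| < δ implies |(-2w^3 - 6w^2 + 2w - 4) + 10| < ε.
(-2w^3 - 6w^2 + 2w - 4) + 10 = -2w^3 - 6w^2 + 2w + 6 = (w − 1)(-2w^2 - 8w - 6).
So |(-2w^3 - 6w^2 + 2w - 4) + 10| = |w − 1|·|-2w^2 - 8w - 6|.
Assume first that |w − 1| < 2, so |w| < 3. Then |-2w^2 - 8w - 6| ≤ 2·3^2 + 8·3 + 6 = 48.
Hence |(-2w^3 - 6w^2 + 2w - 4) + 10| ≤ 48|w − 1| < ε provided |w − 1| < ε/48.
Take δ = min(2, ε/48). Then 0 < |w − 1| < δ gives both |w − 1| < 2 and |w − 1| < ε/48, so |(-2w^3 - 6w^2 + 2w - 4) + 10| < ε.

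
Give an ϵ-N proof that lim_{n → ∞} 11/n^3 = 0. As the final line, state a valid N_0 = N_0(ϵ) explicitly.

Suppose ϵ > 0. For n ≥ 1, |11/n^3 − 0| = 11/n^3.
11/n^3 < ϵ ⇔ n^3 > 11/ϵ ⇔ n > (11/ϵ)^{1/3}.
Take N_0 = (11/ϵ)^{1/3}. Then n > N_0 implies 11/n^3 < ϵ.

N_0 = (11/ϵ)^{1/3}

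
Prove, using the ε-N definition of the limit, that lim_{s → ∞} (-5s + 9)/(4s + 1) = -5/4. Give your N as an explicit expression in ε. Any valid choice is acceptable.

N = (41/16)/ε

Let ε > 0. We seek N > 0 such that s > N implies |(-5s + 9)/(4s + 1) + 5/4| < ε.
(-5s + 9)/(4s + 1) + 5/4 = (4(-5s + 9) − (-5)(4s + 1)) / (4(4s + 1)) = 41/(4(4s + 1)).
For s > 0 we have 4s + 1 > 4s, so |(-5s + 9)/(4s + 1) + 5/4| = 41/(4(4s + 1)) < 41/(4·4s) = (41/16)/s.
Thus |(-5s + 9)/(4s + 1) + 5/4| < ε whenever s > (41/16)/ε.
Take N = (41/16)/ε. If s > N then |(-5s + 9)/(4s + 1) + 5/4| < (41/16)/s < ε.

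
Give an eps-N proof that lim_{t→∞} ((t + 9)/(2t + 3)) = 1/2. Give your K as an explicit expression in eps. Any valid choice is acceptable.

K = (15/4)/eps

Fix eps > 0. We seek K > 0 such that t > K implies |(t + 9)/(2t + 3) − (1/2)| < eps.
(t + 9)/(2t + 3) − (1/2) = (2(t + 9) − (2t + 3)) / (2(2t + 3)) = 15/(2(2t + 3)).
For t > 0 we have 2t + 3 > 2t, so |(t + 9)/(2t + 3) − (1/2)| = 15/(2(2t + 3)) < 15/(2·2t) = (15/4)/t.
Thus |(t + 9)/(2t + 3) − (1/2)| < eps whenever t > (15/4)/eps.
Take K = (15/4)/eps. If t > K then |(t + 9)/(2t + 3) − (1/2)| < (15/4)/t < eps.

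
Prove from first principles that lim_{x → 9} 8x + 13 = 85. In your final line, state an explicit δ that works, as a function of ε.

δ = ε/8

Fix ε > 0. We need δ > 0 so that 0 < |x − 9| < δ implies |(8x + 13) − 85| < ε.
Since (8x + 13) − 85 = 8(x − 9), we have |(8x + 13) − 85| = 8|x − 9|.
So 8|x − 9| < ε exactly when |x − 9| < ε/8.
Choosing δ = ε/8 gives |(8x + 13) − 85| = 8|x − 9| < ε whenever |x − 9| < δ.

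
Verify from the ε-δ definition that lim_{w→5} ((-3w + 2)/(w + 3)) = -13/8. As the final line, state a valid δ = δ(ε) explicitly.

Let ε > 0. We want δ > 0 with 0 < |w − 5| < δ ⇒ |(-3w + 2)/(w + 3) + 13/8| < ε.
Combining over a common denominator, (-3w + 2)/(w + 3) + 13/8 = [(-3w + 2)·8 − (-13)·(w + 3)] / [8·(w + 3)] = -11(w − 5) / (8(w + 3)).
So |(-3w + 2)/(w + 3) + 13/8| = 11|w − 5| / (8·|w + 3|).
Require δ ≤ 4, so |w + 3| ≥ |8| − |w − 5| > 8 − 4 = 4.
Hence |(-3w + 2)/(w + 3) + 13/8| < 11|w − 5|/(8·4) = (11/32)|w − 5|, which is < ε once |w − 5| < (32/11)ε.
Take δ = min(4, (32/11)ε). Then 0 < |w − 5| < δ forces both bounds, so |(-3w + 2)/(w + 3) + 13/8| < ε.

δ = min(4, (32/11)ε)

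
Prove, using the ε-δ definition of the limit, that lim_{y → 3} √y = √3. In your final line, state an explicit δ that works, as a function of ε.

δ = min(3, √3·ε)

Suppose ε > 0. We want δ > 0 such that 0 < |y − 3| < δ implies |√y − √3| < ε.
Multiplying by the conjugate, |√y − √3| = |y − 3|/(√y + √3).
Restrict δ ≤ 3 so that |y − 3| < 3 forces y > 0, and then √y + √3 > √3.
Hence |√y − √3| < |y − 3|/√3, which is < ε once |y − 3| < √3·ε.
Take δ = min(3, √3·ε). If 0 < |y − 3| < δ then y > 0 and |√y − √3| < |y − 3|/√3 < ε.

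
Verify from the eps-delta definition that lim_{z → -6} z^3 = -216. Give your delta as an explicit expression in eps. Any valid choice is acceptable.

Let eps > 0 be given. We seek delta > 0 with 0 < |z + 6| < delta ⇒ |z^3 + 216| < eps.
Factor: z^3 + 216 = (z + 6)(z^2 - 6z + 36), so |z^3 + 216| = |z + 6|·|z^2 - 6z + 36|.
Restrict delta ≤ 1. Then |z + 6| < 1 gives |z| < 7, so by the triangle inequality |z^2 - 6z + 36| ≤ 7^2 + 6·7 + 36 = 127.
Hence |z^3 + 216| ≤ 127|z + 6|, which is < eps once |z + 6| < eps/127.
Take delta = min(1, eps/127). If 0 < |z + 6| < delta then both bounds hold and |z^3 + 216| ≤ 127|z + 6| < 127·(eps/127) = eps.

delta = min(1, eps/127)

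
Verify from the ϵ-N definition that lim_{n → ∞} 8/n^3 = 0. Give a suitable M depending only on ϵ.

Fix ϵ > 0. For n ≥ 1, |8/n^3 − 0| = 8/n^3.
8/n^3 < ϵ ⇔ n^3 > 8/ϵ ⇔ n > (8/ϵ)^{1/3}.
Take M = (8/ϵ)^{1/3}. Then n > M implies 8/n^3 < ϵ.

M = (8/ϵ)^{1/3}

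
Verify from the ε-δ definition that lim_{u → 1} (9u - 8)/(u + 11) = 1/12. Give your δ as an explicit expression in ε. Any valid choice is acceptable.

δ = min(6, (72/107)ε)

Let ε > 0 be given. We want δ > 0 with 0 < |u − 1| < δ ⇒ |(9u - 8)/(u + 11) − (1/12)| < ε.
Combining over a common denominator, (9u - 8)/(u + 11) − (1/12) = [(9u - 8)·12 − 1·(u + 11)] / [12·(u + 11)] = 107(u − 1) / (12(u + 11)).
So |(9u - 8)/(u + 11) − (1/12)| = 107|u − 1| / (12·|u + 11|).
Require δ ≤ 6, so |u + 11| ≥ |12| − |u − 1| > 12 − 6 = 6.
Hence |(9u - 8)/(u + 11) − (1/12)| < 107|u − 1|/(12·6) = (107/72)|u − 1|, which is < ε once |u − 1| < (72/107)ε.
Take δ = min(6, (72/107)ε). Then 0 < |u − 1| < δ forces both bounds, so |(9u - 8)/(u + 11) − (1/12)| < ε.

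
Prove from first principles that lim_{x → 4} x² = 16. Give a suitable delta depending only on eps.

Fix eps > 0. We seek delta > 0 with 0 < |x − 4| < delta ⇒ |x² − 16| < eps.
Factor: x² − 16 = (x − 4)(x + 4), so |x² − 16| = |x − 4|·|x + 4|.
Restrict delta ≤ 2. Then |x − 4| < 2 gives |x| < 6, so by the triangle inequality |x + 4| ≤ 6 + 4 = 10.
Hence |x² − 16| ≤ 10|x − 4|, which is < eps once |x − 4| < eps/10.
Take delta = min(2, eps/10). If 0 < |x − 4| < delta then both bounds hold and |x² − 16| ≤ 10|x − 4| < 10·(eps/10) = eps.

delta = min(2, eps/10)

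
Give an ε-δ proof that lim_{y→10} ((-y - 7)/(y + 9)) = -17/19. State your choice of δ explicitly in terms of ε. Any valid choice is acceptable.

δ = min(19/2, (361/4)ε)

Suppose ε > 0. We want δ > 0 with 0 < |y − 10| < δ ⇒ |(-y - 7)/(y + 9) + 17/19| < ε.
Combining over a common denominator, (-y - 7)/(y + 9) + 17/19 = [(-y - 7)·19 − (-17)·(y + 9)] / [19·(y + 9)] = -2(y − 10) / (19(y + 9)).
So |(-y - 7)/(y + 9) + 17/19| = 2|y − 10| / (19·|y + 9|).
Restrict δ ≤ 19/2. Then |y − 10| < 19/2 gives |y + 9| = |(y − 10) + 19| ≥ 19 − 19/2 = 19/2.
Hence |(-y - 7)/(y + 9) + 17/19| < 2|y − 10|/(19·(19/2)) = (4/361)|y − 10|, which is < ε once |y − 10| < (361/4)ε.
Take δ = min(19/2, (361/4)ε). Then 0 < |y − 10| < δ forces both bounds, so |(-y - 7)/(y + 9) + 17/19| < ε.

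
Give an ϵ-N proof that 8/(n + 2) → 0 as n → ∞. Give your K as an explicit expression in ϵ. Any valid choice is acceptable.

Suppose ϵ > 0. For n ≥ 1, |8/(n + 2) − 0| = 8/(n + 2) ≤ 8/n.
We need 8/n < ϵ, i.e. n > 8/ϵ.
Take K = 8/ϵ. If n > K then |8/(n + 2)| ≤ 8/n < ϵ.

K = 8/ϵ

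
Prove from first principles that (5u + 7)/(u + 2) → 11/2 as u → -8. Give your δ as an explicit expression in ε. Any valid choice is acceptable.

Let ε > 0 be given. We want δ > 0 with 0 < |u + 8| < δ ⇒ |(5u + 7)/(u + 2) − (11/2)| < ε.
Combining over a common denominator, (5u + 7)/(u + 2) − (11/2) = [(5u + 7)·(-6) − (-33)·(u + 2)] / [(-6)·(u + 2)] = 3(u + 8) / ((-6)(u + 2)).
So |(5u + 7)/(u + 2) − (11/2)| = 3|u + 8| / (6·|u + 2|).
Require δ ≤ 3, so |u + 2| ≥ |-6| − |u + 8| > 6 − 3 = 3.
Hence |(5u + 7)/(u + 2) − (11/2)| < 3|u + 8|/(6·3) = (1/6)|u + 8|, which is < ε once |u + 8| < 6ε.
Take δ = min(3, 6ε). Then 0 < |u + 8| < δ forces both bounds, so |(5u + 7)/(u + 2) − (11/2)| < ε.

δ = min(3, 6ε)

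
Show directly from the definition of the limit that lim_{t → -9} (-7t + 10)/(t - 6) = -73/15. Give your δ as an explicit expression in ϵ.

Let ϵ > 0. We want δ > 0 with 0 < |t + 9| < δ ⇒ |(-7t + 10)/(t - 6) + 73/15| < ϵ.
Combining over a common denominator, (-7t + 10)/(t - 6) + 73/15 = [(-7t + 10)·(-15) − 73·(t - 6)] / [(-15)·(t - 6)] = 32(t + 9) / ((-15)(t - 6)).
So |(-7t + 10)/(t - 6) + 73/15| = 32|t + 9| / (15·|t − 6|).
Restrict δ ≤ 15/2. Then |t + 9| < 15/2 gives |t − 6| = |(t + 9) + (-15)| ≥ 15 − 15/2 = 15/2.
Hence |(-7t + 10)/(t - 6) + 73/15| < 32|t + 9|/(15·(15/2)) = (64/225)|t + 9|, which is < ϵ once |t + 9| < (225/64)ϵ.
Take δ = min(15/2, (225/64)ϵ). Then 0 < |t + 9| < δ forces both bounds, so |(-7t + 10)/(t - 6) + 73/15| < ϵ.

δ = min(15/2, (225/64)ϵ)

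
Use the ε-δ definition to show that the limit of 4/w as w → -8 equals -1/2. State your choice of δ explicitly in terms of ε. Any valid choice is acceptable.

Let ε > 0 be given. We seek δ > 0 such that 0 < |w + 8| < δ implies |4/w + 1/2| < ε.
|4/w + 1/2| = 4·|-8 − w|/(8·|w|) = 4|w + 8|/(8|w|).
Restrict δ ≤ 4. Then |w + 8| < 4 gives |w| > 4, so 8|w| > 32.
Then |4/w + 1/2| < 4|w + 8|/32, which is < ε when |w + 8| < 8ε.
Take δ = min(4, 8ε). Then 0 < |w + 8| < δ gives both |w + 8| < 4 and |w + 8| < 8ε, so |4/w + 1/2| < ε.

δ = min(4, 8ε)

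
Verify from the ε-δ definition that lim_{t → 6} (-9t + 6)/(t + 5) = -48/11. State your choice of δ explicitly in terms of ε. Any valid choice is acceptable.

Let ε > 0. We want δ > 0 with 0 < |t − 6| < δ ⇒ |(-9t + 6)/(t + 5) + 48/11| < ε.
Combining over a common denominator, (-9t + 6)/(t + 5) + 48/11 = [(-9t + 6)·11 − (-48)·(t + 5)] / [11·(t + 5)] = -51(t − 6) / (11(t + 5)).
So |(-9t + 6)/(t + 5) + 48/11| = 51|t − 6| / (11·|t + 5|).
Restrict δ ≤ 11/2. Then |t − 6| < 11/2 gives |t + 5| = |(t − 6) + 11| ≥ 11 − 11/2 = 11/2.
Hence |(-9t + 6)/(t + 5) + 48/11| < 51|t − 6|/(11·(11/2)) = (102/121)|t − 6|, which is < ε once |t − 6| < (121/102)ε.
Take δ = min(11/2, (121/102)ε). Then 0 < |t − 6| < δ forces both bounds, so |(-9t + 6)/(t + 5) + 48/11| < ε.

δ = min(11/2, (121/102)ε)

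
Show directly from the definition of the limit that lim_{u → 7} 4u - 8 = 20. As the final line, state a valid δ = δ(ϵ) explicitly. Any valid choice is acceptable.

δ = ϵ/4

Suppose ϵ > 0. We need δ > 0 so that 0 < |u − 7| < δ implies |(4u - 8) − 20| < ϵ.
Since (4u - 8) − 20 = 4(u − 7), we have |(4u - 8) − 20| = 4|u − 7|.
Thus it suffices that |u − 7| < ϵ/4.
Choosing δ = ϵ/4 gives |(4u - 8) − 20| = 4|u − 7| < ϵ whenever |u − 7| < δ.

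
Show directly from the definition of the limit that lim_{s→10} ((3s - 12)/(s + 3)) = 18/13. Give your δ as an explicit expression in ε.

Fix ε > 0. We want δ > 0 with 0 < |s − 10| < δ ⇒ |(3s - 12)/(s + 3) − (18/13)| < ε.
Combining over a common denominator, (3s - 12)/(s + 3) − (18/13) = [(3s - 12)·13 − 18·(s + 3)] / [13·(s + 3)] = 21(s − 10) / (13(s + 3)).
So |(3s - 12)/(s + 3) − (18/13)| = 21|s − 10| / (13·|s + 3|).
Restrict δ ≤ 13/2. Then |s − 10| < 13/2 gives |s + 3| = |(s − 10) + 13| ≥ 13 − 13/2 = 13/2.
Hence |(3s - 12)/(s + 3) − (18/13)| < 21|s − 10|/(13·(13/2)) = (42/169)|s − 10|, which is < ε once |s − 10| < (169/42)ε.
Take δ = min(13/2, (169/42)ε). Then 0 < |s − 10| < δ forces both bounds, so |(3s - 12)/(s + 3) − (18/13)| < ε.

δ = min(13/2, (169/42)ε)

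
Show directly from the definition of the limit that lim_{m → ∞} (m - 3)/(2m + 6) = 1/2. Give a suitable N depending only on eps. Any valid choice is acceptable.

Let eps > 0 be given. For m ≥ 1, |(m - 3)/(2m + 6) − (1/2)| = |-12|/(2(2m + 6)) = 12/(2(2m + 6)).
Since 2m + 6 ≥ 2m for m ≥ 1, this is ≤ 12/(2·2m) = 3/m.
So |(m - 3)/(2m + 6) − (1/2)| < eps whenever m > 3/eps.
Take N = 3/eps. If m > N then |(m - 3)/(2m + 6) − (1/2)| ≤ 3/m < eps.

N = 3/eps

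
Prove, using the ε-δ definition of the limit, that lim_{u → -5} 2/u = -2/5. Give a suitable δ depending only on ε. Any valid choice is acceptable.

Let ε > 0 be given. We seek δ > 0 such that 0 < |u + 5| < δ implies |2/u + 2/5| < ε.
|2/u + 2/5| = 2·|-5 − u|/(5·|u|) = 2|u + 5|/(5|u|).
Restrict δ ≤ 5/2. Then |u + 5| < 5/2 gives |u| > 5/2, so 5|u| > 25/2.
Then |2/u + 2/5| < 2|u + 5|/(25/2), which is < ε when |u + 5| < (25/4)ε.
Take δ = min(5/2, (25/4)ε). Then 0 < |u + 5| < δ gives both |u + 5| < 5/2 and |u + 5| < (25/4)ε, so |2/u + 2/5| < ε.

δ = min(5/2, (25/4)ε)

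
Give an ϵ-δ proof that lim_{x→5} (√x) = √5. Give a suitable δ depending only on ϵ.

Let ϵ > 0. We want δ > 0 such that 0 < |x − 5| < δ implies |√x − √5| < ϵ.
Rationalise: √x − √5 = (x − 5)/(√x + √5), so |√x − √5| = |x − 5|/(√x + √5).
Restrict δ ≤ 5 so that |x − 5| < 5 forces x > 0, and then √x + √5 > √5.
Hence |√x − √5| < |x − 5|/√5, which is < ϵ once |x − 5| < √5·ϵ.
Take δ = min(5, √5·ϵ). If 0 < |x − 5| < δ then x > 0 and |√x − √5| < |x − 5|/√5 < ϵ.

δ = min(5, √5·ϵ)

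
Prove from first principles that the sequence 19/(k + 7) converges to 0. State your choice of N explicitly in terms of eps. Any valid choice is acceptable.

Let eps > 0. For k ≥ 1, |19/(k + 7) − 0| = 19/(k + 7) ≤ 19/k.
We need 19/k < eps, i.e. k > 19/eps.
Take N = 19/eps. If k > N then |19/(k + 7)| ≤ 19/k < eps.

N = 19/eps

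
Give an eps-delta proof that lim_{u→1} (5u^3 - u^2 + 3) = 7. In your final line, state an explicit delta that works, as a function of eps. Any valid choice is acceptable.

delta = min(1, eps/32)

Suppose eps > 0. We want delta > 0 such that 0 < |u − 1| < delta implies |(5u^3 - u^2 + 3) − 7| < eps.
(5u^3 - u^2 + 3) − 7 = 5u^3 - u^2 - 4 = (u − 1)(5u^2 + 4u + 4).
So |(5u^3 - u^2 + 3) − 7| = |u − 1|·|5u^2 + 4u + 4|.
Assume first that |u − 1| < 1, so |u| < 2. Then |5u^2 + 4u + 4| ≤ 5·2^2 + 4·2 + 4 = 32.
Hence |(5u^3 - u^2 + 3) − 7| ≤ 32|u − 1| < eps provided |u − 1| < eps/32.
Take delta = min(1, eps/32). Then 0 < |u − 1| < delta gives both |u − 1| < 1 and |u − 1| < eps/32, so |(5u^3 - u^2 + 3) − 7| < eps.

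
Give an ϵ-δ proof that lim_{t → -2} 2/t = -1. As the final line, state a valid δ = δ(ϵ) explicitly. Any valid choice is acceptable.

δ = min(1, ϵ)

Let ϵ > 0. We seek δ > 0 such that 0 < |t + 2| < δ implies |2/t + 1| < ϵ.
|2/t + 1| = 2·|-2 − t|/(2·|t|) = 2|t + 2|/(2|t|).
Require δ ≤ 1 so that |t| > 2 − 1 = 1, hence 2|t| > 2.
Then |2/t + 1| < 2|t + 2|/2, which is < ϵ when |t + 2| < ϵ.
Take δ = min(1, ϵ). Then 0 < |t + 2| < δ gives both |t + 2| < 1 and |t + 2| < ϵ, so |2/t + 1| < ϵ.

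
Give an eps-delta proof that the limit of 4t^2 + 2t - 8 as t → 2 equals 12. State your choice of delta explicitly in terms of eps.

Let eps > 0 be given. We want delta > 0 such that 0 < |t − 2| < delta implies |(4t^2 + 2t - 8) − 12| < eps.
(4t^2 + 2t - 8) − 12 = 4t^2 + 2t - 20 = (t − 2)(4t + 10).
So |(4t^2 + 2t - 8) − 12| = |t − 2|·|4t + 10|.
Assume first that |t − 2| < 1, so |t| < 3. Then |4t + 10| ≤ 4·3 + 10 = 22.
Hence |(4t^2 + 2t - 8) − 12| ≤ 22|t − 2| < eps provided |t − 2| < eps/22.
Take delta = min(1, eps/22). Then 0 < |t − 2| < delta gives both |t − 2| < 1 and |t − 2| < eps/22, so |(4t^2 + 2t - 8) − 12| < eps.

delta = min(1, eps/22)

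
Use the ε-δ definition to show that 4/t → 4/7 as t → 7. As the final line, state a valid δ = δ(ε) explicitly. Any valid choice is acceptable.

Fix ε > 0. We seek δ > 0 such that 0 < |t − 7| < δ implies |4/t − (4/7)| < ε.
|4/t − (4/7)| = 4·|7 − t|/(7·|t|) = 4|t − 7|/(7|t|).
Require δ ≤ 7/2 so that |t| > 7 − 7/2 = 7/2, hence 7|t| > 49/2.
Then |4/t − (4/7)| < 4|t − 7|/(49/2), which is < ε when |t − 7| < (49/8)ε.
Take δ = min(7/2, (49/8)ε). Then 0 < |t − 7| < δ gives both |t − 7| < 7/2 and |t − 7| < (49/8)ε, so |4/t − (4/7)| < ε.

δ = min(7/2, (49/8)ε)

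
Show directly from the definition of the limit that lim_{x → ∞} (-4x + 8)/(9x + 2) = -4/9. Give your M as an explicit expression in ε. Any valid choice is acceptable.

Fix ε > 0. We seek M > 0 such that x > M implies |(-4x + 8)/(9x + 2) + 4/9| < ε.
(-4x + 8)/(9x + 2) + 4/9 = (9(-4x + 8) − (-4)(9x + 2)) / (9(9x + 2)) = 80/(9(9x + 2)).
For x > 0 we have 9x + 2 > 9x, so |(-4x + 8)/(9x + 2) + 4/9| = 80/(9(9x + 2)) < 80/(9·9x) = (80/81)/x.
Thus |(-4x + 8)/(9x + 2) + 4/9| < ε whenever x > (80/81)/ε.
Take M = (80/81)/ε. If x > M then |(-4x + 8)/(9x + 2) + 4/9| < (80/81)/x < ε.

M = (80/81)/ε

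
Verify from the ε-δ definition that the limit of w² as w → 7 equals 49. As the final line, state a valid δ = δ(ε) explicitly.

δ = min(1, ε/15)

Let ε > 0. We seek δ > 0 with 0 < |w − 7| < δ ⇒ |w² − 49| < ε.
Factor: w² − 49 = (w − 7)(w + 7), so |w² − 49| = |w − 7|·|w + 7|.
Restrict δ ≤ 1. Then |w − 7| < 1 gives |w| < 8, so by the triangle inequality |w + 7| ≤ 8 + 7 = 15.
Hence |w² − 49| ≤ 15|w − 7|, which is < ε once |w − 7| < ε/15.
Take δ = min(1, ε/15). If 0 < |w − 7| < δ then both bounds hold and |w² − 49| ≤ 15|w − 7| < 15·(ε/15) = ε.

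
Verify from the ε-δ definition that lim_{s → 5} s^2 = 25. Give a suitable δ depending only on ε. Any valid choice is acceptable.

δ = min(2, ε/12)

Fix ε > 0. We seek δ > 0 with 0 < |s − 5| < δ ⇒ |s^2 − 25| < ε.
Factor: s^2 − 25 = (s − 5)(s + 5), so |s^2 − 25| = |s − 5|·|s + 5|.
Impose δ ≤ 2 so that |s| < 7; then |s + 5| ≤ 12.
Hence |s^2 − 25| ≤ 12|s − 5|, which is < ε once |s − 5| < ε/12.
Take δ = min(2, ε/12). If 0 < |s − 5| < δ then both bounds hold and |s^2 − 25| ≤ 12|s − 5| < 12·(ε/12) = ε.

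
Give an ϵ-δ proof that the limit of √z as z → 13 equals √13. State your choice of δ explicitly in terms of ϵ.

δ = min(13, √13·ϵ)

Fix ϵ > 0. We want δ > 0 such that 0 < |z − 13| < δ implies |√z − √13| < ϵ.
Multiplying by the conjugate, |√z − √13| = |z − 13|/(√z + √13).
Restrict δ ≤ 13 so that |z − 13| < 13 forces z > 0, and then √z + √13 > √13.
Hence |√z − √13| < |z − 13|/√13, which is < ϵ once |z − 13| < √13·ϵ.
Take δ = min(13, √13·ϵ). If 0 < |z − 13| < δ then z > 0 and |√z − √13| < |z − 13|/√13 < ϵ.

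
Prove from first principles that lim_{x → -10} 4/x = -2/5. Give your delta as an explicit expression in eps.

delta = min(5, (25/2)eps)

Let eps > 0 be given. We seek delta > 0 such that 0 < |x + 10| < delta implies |4/x + 2/5| < eps.
|4/x + 2/5| = 4·|-10 − x|/(10·|x|) = 4|x + 10|/(10|x|).
Require delta ≤ 5 so that |x| > 10 − 5 = 5, hence 10|x| > 50.
Then |4/x + 2/5| < 4|x + 10|/50, which is < eps when |x + 10| < (25/2)eps.
Take delta = min(5, (25/2)eps). Then 0 < |x + 10| < delta gives both |x + 10| < 5 and |x + 10| < (25/2)eps, so |4/x + 2/5| < eps.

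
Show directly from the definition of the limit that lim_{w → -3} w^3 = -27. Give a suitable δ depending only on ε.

Suppose ε > 0. We seek δ > 0 with 0 < |w + 3| < δ ⇒ |w^3 + 27| < ε.
Factor: w^3 + 27 = (w + 3)(w^2 - 3w + 9), so |w^3 + 27| = |w + 3|·|w^2 - 3w + 9|.
Impose δ ≤ 1 so that |w| < 4; then |w^2 - 3w + 9| ≤ 37.
Hence |w^3 + 27| ≤ 37|w + 3|, which is < ε once |w + 3| < ε/37.
Take δ = min(1, ε/37). If 0 < |w + 3| < δ then both bounds hold and |w^3 + 27| ≤ 37|w + 3| < 37·(ε/37) = ε.

δ = min(1, ε/37)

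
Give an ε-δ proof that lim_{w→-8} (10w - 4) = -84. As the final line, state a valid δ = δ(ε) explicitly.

Let ε > 0. We need δ > 0 so that 0 < |w + 8| < δ implies |(10w - 4) + 84| < ε.
Since (10w - 4) + 84 = 10(w + 8), we have |(10w - 4) + 84| = 10|w + 8|.
So 10|w + 8| < ε exactly when |w + 8| < ε/10.
Take δ = ε/10. If 0 < |w + 8| < δ then |(10w - 4) + 84| = 10|w + 8| < 10·(ε/10) = ε.

δ = ε/10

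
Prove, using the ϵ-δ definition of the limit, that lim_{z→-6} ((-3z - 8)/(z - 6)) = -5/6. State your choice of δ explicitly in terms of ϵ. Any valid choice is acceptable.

δ = min(6, (36/13)ϵ)

Let ϵ > 0. We want δ > 0 with 0 < |z + 6| < δ ⇒ |(-3z - 8)/(z - 6) + 5/6| < ϵ.
Combining over a common denominator, (-3z - 8)/(z - 6) + 5/6 = [(-3z - 8)·(-12) − 10·(z - 6)] / [(-12)·(z - 6)] = 26(z + 6) / ((-12)(z - 6)).
So |(-3z - 8)/(z - 6) + 5/6| = 26|z + 6| / (12·|z − 6|).
Restrict δ ≤ 6. Then |z + 6| < 6 gives |z − 6| = |(z + 6) + (-12)| ≥ 12 − 6 = 6.
Hence |(-3z - 8)/(z - 6) + 5/6| < 26|z + 6|/(12·6) = (13/36)|z + 6|, which is < ϵ once |z + 6| < (36/13)ϵ.
Take δ = min(6, (36/13)ϵ). Then 0 < |z + 6| < δ forces both bounds, so |(-3z - 8)/(z - 6) + 5/6| < ϵ.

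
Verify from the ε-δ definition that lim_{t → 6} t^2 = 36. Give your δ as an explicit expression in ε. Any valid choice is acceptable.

Suppose ε > 0. We seek δ > 0 with 0 < |t − 6| < δ ⇒ |t^2 − 36| < ε.
Factor: t^2 − 36 = (t − 6)(t + 6), so |t^2 − 36| = |t − 6|·|t + 6|.
Impose δ ≤ 1 so that |t| < 7; then |t + 6| ≤ 13.
Hence |t^2 − 36| ≤ 13|t − 6|, which is < ε once |t − 6| < ε/13.
Take δ = min(1, ε/13). If 0 < |t − 6| < δ then both bounds hold and |t^2 − 36| ≤ 13|t − 6| < 13·(ε/13) = ε.

δ = min(1, ε/13)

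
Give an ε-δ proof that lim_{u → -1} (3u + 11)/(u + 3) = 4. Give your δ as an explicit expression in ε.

Fix ε > 0. We want δ > 0 with 0 < |u + 1| < δ ⇒ |(3u + 11)/(u + 3) − 4| < ε.
Combining over a common denominator, (3u + 11)/(u + 3) − 4 = [(3u + 11)·2 − 8·(u + 3)] / [2·(u + 3)] = -2(u + 1) / (2(u + 3)).
So |(3u + 11)/(u + 3) − 4| = 2|u + 1| / (2·|u + 3|).
Require δ ≤ 1, so |u + 3| ≥ |2| − |u + 1| > 2 − 1 = 1.
Hence |(3u + 11)/(u + 3) − 4| < 2|u + 1|/(2·1) = |u + 1|, which is < ε once |u + 1| < ε.
Take δ = min(1, ε). Then 0 < |u + 1| < δ forces both bounds, so |(3u + 11)/(u + 3) − 4| < ε.

δ = min(1, ε)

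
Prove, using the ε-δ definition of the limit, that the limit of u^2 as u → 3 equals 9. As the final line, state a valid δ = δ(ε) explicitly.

Fix ε > 0. We seek δ > 0 with 0 < |u − 3| < δ ⇒ |u^2 − 9| < ε.
Factor: u^2 − 9 = (u − 3)(u + 3), so |u^2 − 9| = |u − 3|·|u + 3|.
Restrict δ ≤ 1. Then |u − 3| < 1 gives |u| < 4, so by the triangle inequality |u + 3| ≤ 4 + 3 = 7.
Hence |u^2 − 9| ≤ 7|u − 3|, which is < ε once |u − 3| < ε/7.
Take δ = min(1, ε/7). If 0 < |u − 3| < δ then both bounds hold and |u^2 − 9| ≤ 7|u − 3| < 7·(ε/7) = ε.

δ = min(1, ε/7)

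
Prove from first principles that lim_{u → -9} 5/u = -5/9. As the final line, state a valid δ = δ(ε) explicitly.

Let ε > 0. We seek δ > 0 such that 0 < |u + 9| < δ implies |5/u + 5/9| < ε.
|5/u + 5/9| = 5·|-9 − u|/(9·|u|) = 5|u + 9|/(9|u|).
Require δ ≤ 9/2 so that |u| > 9 − 9/2 = 9/2, hence 9|u| > 81/2.
Then |5/u + 5/9| < 5|u + 9|/(81/2), which is < ε when |u + 9| < (81/10)ε.
Take δ = min(9/2, (81/10)ε). Then 0 < |u + 9| < δ gives both |u + 9| < 9/2 and |u + 9| < (81/10)ε, so |5/u + 5/9| < ε.

δ = min(9/2, (81/10)ε)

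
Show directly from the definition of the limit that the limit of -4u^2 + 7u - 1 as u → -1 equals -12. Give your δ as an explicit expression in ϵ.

δ = min(2, ϵ/23)

Suppose ϵ > 0. We want δ > 0 such that 0 < |u + 1| < δ implies |(-4u^2 + 7u - 1) + 12| < ϵ.
(-4u^2 + 7u - 1) + 12 = -4u^2 + 7u + 11 = (u + 1)(-4u + 11).
So |(-4u^2 + 7u - 1) + 12| = |u + 1|·|-4u + 11|.
Assume first that |u + 1| < 2, so |u| < 3. Then |-4u + 11| ≤ 4·3 + 11 = 23.
Hence |(-4u^2 + 7u - 1) + 12| ≤ 23|u + 1| < ϵ provided |u + 1| < ϵ/23.
Take δ = min(2, ϵ/23). Then 0 < |u + 1| < δ gives both |u + 1| < 2 and |u + 1| < ϵ/23, so |(-4u^2 + 7u - 1) + 12| < ϵ.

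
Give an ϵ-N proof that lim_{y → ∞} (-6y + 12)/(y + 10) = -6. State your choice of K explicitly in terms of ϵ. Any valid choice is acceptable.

Fix ϵ > 0. We seek K > 0 such that y > K implies |(-6y + 12)/(y + 10) + 6| < ϵ.
(-6y + 12)/(y + 10) + 6 = ((-6y + 12) − (-6)(y + 10)) / ((y + 10)) = 72/((y + 10)).
For y > 0 we have y + 10 > y, so |(-6y + 12)/(y + 10) + 6| = 72/((y + 10)) < 72/(y) = 72/y.
Thus |(-6y + 12)/(y + 10) + 6| < ϵ whenever y > 72/ϵ.
Take K = 72/ϵ. If y > K then |(-6y + 12)/(y + 10) + 6| < 72/y < ϵ.

K = 72/ϵ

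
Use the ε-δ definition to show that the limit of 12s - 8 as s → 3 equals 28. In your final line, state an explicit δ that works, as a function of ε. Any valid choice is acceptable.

δ = ε/12

Let ε > 0. We need δ > 0 so that 0 < |s − 3| < δ implies |(12s - 8) − 28| < ε.
|(12s - 8) − 28| = |12s - 36| = 12|s − 3|.
So 12|s − 3| < ε exactly when |s − 3| < ε/12.
Choosing δ = ε/12 gives |(12s - 8) − 28| = 12|s − 3| < ε whenever |s − 3| < δ.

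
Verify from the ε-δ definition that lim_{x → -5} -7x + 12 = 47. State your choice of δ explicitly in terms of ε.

δ = ε/7

Fix ε > 0. We need δ > 0 so that 0 < |x + 5| < δ implies |(-7x + 12) − 47| < ε.
|(-7x + 12) − 47| = |-7x - 35| = 7|x + 5|.
So 7|x + 5| < ε exactly when |x + 5| < ε/7.
Take δ = ε/7. If 0 < |x + 5| < δ then |(-7x + 12) − 47| = 7|x + 5| < 7·(ε/7) = ε.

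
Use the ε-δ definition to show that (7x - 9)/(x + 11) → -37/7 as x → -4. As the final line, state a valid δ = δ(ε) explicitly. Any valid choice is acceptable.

Fix ε > 0. We want δ > 0 with 0 < |x + 4| < δ ⇒ |(7x - 9)/(x + 11) + 37/7| < ε.
Combining over a common denominator, (7x - 9)/(x + 11) + 37/7 = [(7x - 9)·7 − (-37)·(x + 11)] / [7·(x + 11)] = 86(x + 4) / (7(x + 11)).
So |(7x - 9)/(x + 11) + 37/7| = 86|x + 4| / (7·|x + 11|).
Restrict δ ≤ 7/2. Then |x + 4| < 7/2 gives |x + 11| = |(x + 4) + 7| ≥ 7 − 7/2 = 7/2.
Hence |(7x - 9)/(x + 11) + 37/7| < 86|x + 4|/(7·(7/2)) = (172/49)|x + 4|, which is < ε once |x + 4| < (49/172)ε.
Take δ = min(7/2, (49/172)ε). Then 0 < |x + 4| < δ forces both bounds, so |(7x - 9)/(x + 11) + 37/7| < ε.

δ = min(7/2, (49/172)ε)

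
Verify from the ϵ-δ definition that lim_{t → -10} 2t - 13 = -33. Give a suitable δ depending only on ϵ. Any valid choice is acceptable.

δ = ϵ/2

Let ϵ > 0. We need δ > 0 so that 0 < |t + 10| < δ implies |(2t - 13) + 33| < ϵ.
Since (2t - 13) + 33 = 2(t + 10), we have |(2t - 13) + 33| = 2|t + 10|.
Thus it suffices that |t + 10| < ϵ/2.
Take δ = ϵ/2. If 0 < |t + 10| < δ then |(2t - 13) + 33| = 2|t + 10| < 2·(ϵ/2) = ϵ.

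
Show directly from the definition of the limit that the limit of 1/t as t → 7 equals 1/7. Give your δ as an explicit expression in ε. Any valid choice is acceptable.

Let ε > 0. We seek δ > 0 such that 0 < |t − 7| < δ implies |1/t − (1/7)| < ε.
|1/t − (1/7)| = |7 − t|/(7·|t|) = |t − 7|/(7|t|).
Require δ ≤ 7/2 so that |t| > 7 − 7/2 = 7/2, hence 7|t| > 49/2.
Then |1/t − (1/7)| < |t − 7|/(49/2), which is < ε when |t − 7| < (49/2)ε.
Take δ = min(7/2, (49/2)ε). Then 0 < |t − 7| < δ gives both |t − 7| < 7/2 and |t − 7| < (49/2)ε, so |1/t − (1/7)| < ε.

δ = min(7/2, (49/2)ε)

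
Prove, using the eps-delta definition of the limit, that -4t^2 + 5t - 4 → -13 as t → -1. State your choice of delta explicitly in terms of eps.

Fix eps > 0. We want delta > 0 such that 0 < |t + 1| < delta implies |(-4t^2 + 5t - 4) + 13| < eps.
(-4t^2 + 5t - 4) + 13 = -4t^2 + 5t + 9 = (t + 1)(-4t + 9).
So |(-4t^2 + 5t - 4) + 13| = |t + 1|·|-4t + 9|.
Assume first that |t + 1| < 2, so |t| < 3. Then |-4t + 9| ≤ 4·3 + 9 = 21.
Hence |(-4t^2 + 5t - 4) + 13| ≤ 21|t + 1| < eps provided |t + 1| < eps/21.
Take delta = min(2, eps/21). Then 0 < |t + 1| < delta gives both |t + 1| < 2 and |t + 1| < eps/21, so |(-4t^2 + 5t - 4) + 13| < eps.

delta = min(2, eps/21)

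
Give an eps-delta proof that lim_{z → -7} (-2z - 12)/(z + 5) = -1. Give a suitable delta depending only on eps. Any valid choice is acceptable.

Let eps > 0 be given. We want delta > 0 with 0 < |z + 7| < delta ⇒ |(-2z - 12)/(z + 5) + 1| < eps.
Combining over a common denominator, (-2z - 12)/(z + 5) + 1 = [(-2z - 12)·(-2) − 2·(z + 5)] / [(-2)·(z + 5)] = 2(z + 7) / ((-2)(z + 5)).
So |(-2z - 12)/(z + 5) + 1| = 2|z + 7| / (2·|z + 5|).
Restrict delta ≤ 1. Then |z + 7| < 1 gives |z + 5| = |(z + 7) + (-2)| ≥ 2 − 1 = 1.
Hence |(-2z - 12)/(z + 5) + 1| < 2|z + 7|/(2·1) = |z + 7|, which is < eps once |z + 7| < eps.
Take delta = min(1, eps). Then 0 < |z + 7| < delta forces both bounds, so |(-2z - 12)/(z + 5) + 1| < eps.

delta = min(1, eps)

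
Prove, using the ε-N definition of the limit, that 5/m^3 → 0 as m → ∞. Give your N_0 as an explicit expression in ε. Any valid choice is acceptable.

N_0 = (5/ε)^{1/3}

Let ε > 0. For m ≥ 1, |5/m^3 − 0| = 5/m^3.
5/m^3 < ε ⇔ m^3 > 5/ε ⇔ m > (5/ε)^{1/3}.
Take N_0 = (5/ε)^{1/3}. Then m > N_0 implies 5/m^3 < ε.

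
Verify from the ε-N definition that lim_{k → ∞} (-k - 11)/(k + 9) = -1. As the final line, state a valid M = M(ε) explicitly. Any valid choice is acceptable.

M = 2/ε

Let ε > 0. For k ≥ 1, |(-k - 11)/(k + 9) + 1| = |-2|/((k + 9)) = 2/((k + 9)).
Since k + 9 ≥ k for k ≥ 1, this is ≤ 2/(k) = 2/k.
So |(-k - 11)/(k + 9) + 1| < ε whenever k > 2/ε.
Take M = 2/ε. If k > M then |(-k - 11)/(k + 9) + 1| ≤ 2/k < ε.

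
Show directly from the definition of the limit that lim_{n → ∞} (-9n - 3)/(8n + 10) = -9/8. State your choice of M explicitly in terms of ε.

Let ε > 0 be given. For n ≥ 1, |(-9n - 3)/(8n + 10) + 9/8| = |66|/(8(8n + 10)) = 66/(8(8n + 10)).
Since 8n + 10 ≥ 8n for n ≥ 1, this is ≤ 66/(8·8n) = (33/32)/n.
So |(-9n - 3)/(8n + 10) + 9/8| < ε whenever n > (33/32)/ε.
Take M = (33/32)/ε. If n > M then |(-9n - 3)/(8n + 10) + 9/8| ≤ (33/32)/n < ε.

M = (33/32)/ε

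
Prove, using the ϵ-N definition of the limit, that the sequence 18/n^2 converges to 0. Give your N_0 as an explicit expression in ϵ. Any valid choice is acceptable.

Let ϵ > 0. For n ≥ 1, |18/n^2 − 0| = 18/n^2.
18/n^2 < ϵ ⇔ n^2 > 18/ϵ ⇔ n > (18/ϵ)^{1/2}.
Take N_0 = (18/ϵ)^{1/2}. Then n > N_0 implies 18/n^2 < ϵ.

N_0 = (18/ϵ)^{1/2}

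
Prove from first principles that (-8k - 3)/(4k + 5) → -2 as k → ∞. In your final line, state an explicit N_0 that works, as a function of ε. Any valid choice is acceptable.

Suppose ε > 0. For k ≥ 1, |(-8k - 3)/(4k + 5) + 2| = |28|/(4(4k + 5)) = 28/(4(4k + 5)).
Since 4k + 5 ≥ 4k for k ≥ 1, this is ≤ 28/(4·4k) = (7/4)/k.
So |(-8k - 3)/(4k + 5) + 2| < ε whenever k > (7/4)/ε.
Take N_0 = (7/4)/ε. If k > N_0 then |(-8k - 3)/(4k + 5) + 2| ≤ (7/4)/k < ε.

N_0 = (7/4)/ε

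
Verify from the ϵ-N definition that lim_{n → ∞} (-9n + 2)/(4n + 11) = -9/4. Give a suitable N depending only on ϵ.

Fix ϵ > 0. For n ≥ 1, |(-9n + 2)/(4n + 11) + 9/4| = |107|/(4(4n + 11)) = 107/(4(4n + 11)).
Since 4n + 11 ≥ 4n for n ≥ 1, this is ≤ 107/(4·4n) = (107/16)/n.
So |(-9n + 2)/(4n + 11) + 9/4| < ϵ whenever n > (107/16)/ϵ.
Take N = (107/16)/ϵ. If n > N then |(-9n + 2)/(4n + 11) + 9/4| ≤ (107/16)/n < ϵ.

N = (107/16)/ϵ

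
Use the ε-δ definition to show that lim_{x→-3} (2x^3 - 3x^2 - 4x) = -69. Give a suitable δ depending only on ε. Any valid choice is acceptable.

δ = min(1, ε/91)

Suppose ε > 0. We want δ > 0 such that 0 < |x + 3| < δ implies |(2x^3 - 3x^2 - 4x) + 69| < ε.
(2x^3 - 3x^2 - 4x) + 69 = 2x^3 - 3x^2 - 4x + 69 = (x + 3)(2x^2 - 9x + 23).
So |(2x^3 - 3x^2 - 4x) + 69| = |x + 3|·|2x^2 - 9x + 23|.
Assume first that |x + 3| < 1, so |x| < 4. Then |2x^2 - 9x + 23| ≤ 2·4^2 + 9·4 + 23 = 91.
Hence |(2x^3 - 3x^2 - 4x) + 69| ≤ 91|x + 3| < ε provided |x + 3| < ε/91.
Take δ = min(1, ε/91). Then 0 < |x + 3| < δ gives both |x + 3| < 1 and |x + 3| < ε/91, so |(2x^3 - 3x^2 - 4x) + 69| < ε.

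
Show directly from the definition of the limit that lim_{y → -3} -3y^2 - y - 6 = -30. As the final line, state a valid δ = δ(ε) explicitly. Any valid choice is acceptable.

δ = min(1, ε/20)

Fix ε > 0. We want δ > 0 such that 0 < |y + 3| < δ implies |(-3y^2 - y - 6) + 30| < ε.
(-3y^2 - y - 6) + 30 = -3y^2 - y + 24 = (y + 3)(-3y + 8).
So |(-3y^2 - y - 6) + 30| = |y + 3|·|-3y + 8|.
Require δ ≤ 1. Then |y + 3| < 1 gives |y| < 4, and by the triangle inequality |-3y + 8| ≤ 3·4 + 8 = 20.
Hence |(-3y^2 - y - 6) + 30| ≤ 20|y + 3| < ε provided |y + 3| < ε/20.
Choosing δ = min(1, ε/20) ensures both conditions, hence |(-3y^2 - y - 6) + 30| < ε.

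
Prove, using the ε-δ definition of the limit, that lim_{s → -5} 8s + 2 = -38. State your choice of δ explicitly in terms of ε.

Suppose ε > 0. We need δ > 0 so that 0 < |s + 5| < δ implies |(8s + 2) + 38| < ε.
Since (8s + 2) + 38 = 8(s + 5), we have |(8s + 2) + 38| = 8|s + 5|.
Thus it suffices that |s + 5| < ε/8.
Choosing δ = ε/8 gives |(8s + 2) + 38| = 8|s + 5| < ε whenever |s + 5| < δ.

δ = ε/8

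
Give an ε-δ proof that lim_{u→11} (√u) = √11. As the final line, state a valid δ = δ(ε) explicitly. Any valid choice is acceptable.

Suppose ε > 0. We want δ > 0 such that 0 < |u − 11| < δ implies |√u − √11| < ε.
Multiplying by the conjugate, |√u − √11| = |u − 11|/(√u + √11).
Restrict δ ≤ 11 so that |u − 11| < 11 forces u > 0, and then √u + √11 > √11.
Hence |√u − √11| < |u − 11|/√11, which is < ε once |u − 11| < √11·ε.
Take δ = min(11, √11·ε). If 0 < |u − 11| < δ then u > 0 and |√u − √11| < |u − 11|/√11 < ε.

δ = min(11, √11·ε)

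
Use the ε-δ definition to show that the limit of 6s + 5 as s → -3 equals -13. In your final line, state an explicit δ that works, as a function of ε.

δ = ε/6

Let ε > 0. We need δ > 0 so that 0 < |s + 3| < δ implies |(6s + 5) + 13| < ε.
Since (6s + 5) + 13 = 6(s + 3), we have |(6s + 5) + 13| = 6|s + 3|.
Thus it suffices that |s + 3| < ε/6.
Choosing δ = ε/6 gives |(6s + 5) + 13| = 6|s + 3| < ε whenever |s + 3| < δ.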